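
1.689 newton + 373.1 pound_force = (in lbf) 373.5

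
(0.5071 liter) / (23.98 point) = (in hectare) 5.994e-06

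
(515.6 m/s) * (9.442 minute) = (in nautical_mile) 157.7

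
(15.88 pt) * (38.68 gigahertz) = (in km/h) 7.801e+08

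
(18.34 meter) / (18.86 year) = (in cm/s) 3.084e-06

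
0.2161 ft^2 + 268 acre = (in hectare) 108.5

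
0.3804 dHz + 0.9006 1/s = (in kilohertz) 0.0009386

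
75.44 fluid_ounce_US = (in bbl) 0.01403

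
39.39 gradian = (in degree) 35.45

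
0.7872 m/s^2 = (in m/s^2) 0.7872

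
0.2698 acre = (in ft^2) 1.175e+04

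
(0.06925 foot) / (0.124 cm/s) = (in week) 2.815e-05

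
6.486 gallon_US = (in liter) 24.55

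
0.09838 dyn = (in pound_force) 2.212e-07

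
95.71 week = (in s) 5.789e+07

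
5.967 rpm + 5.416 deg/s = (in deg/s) 41.22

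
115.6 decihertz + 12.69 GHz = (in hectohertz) 1.269e+08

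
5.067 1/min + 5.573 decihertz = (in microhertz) 6.418e+05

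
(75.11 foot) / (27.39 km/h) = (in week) 4.975e-06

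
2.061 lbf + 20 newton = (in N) 29.17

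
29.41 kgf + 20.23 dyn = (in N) 288.4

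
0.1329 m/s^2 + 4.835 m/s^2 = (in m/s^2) 4.968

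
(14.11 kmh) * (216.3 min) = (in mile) 31.61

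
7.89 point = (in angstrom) 2.783e+07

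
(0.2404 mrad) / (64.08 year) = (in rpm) 1.136e-12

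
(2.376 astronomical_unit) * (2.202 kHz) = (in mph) 1.751e+15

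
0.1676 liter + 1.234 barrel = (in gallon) 51.87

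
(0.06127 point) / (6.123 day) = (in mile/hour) 9.14e-11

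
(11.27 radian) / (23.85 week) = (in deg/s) 4.477e-05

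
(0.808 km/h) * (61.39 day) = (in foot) 3.906e+06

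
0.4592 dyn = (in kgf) 4.683e-07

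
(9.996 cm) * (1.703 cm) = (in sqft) 0.01832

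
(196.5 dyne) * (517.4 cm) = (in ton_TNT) 2.43e-12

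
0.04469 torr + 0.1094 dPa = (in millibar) 0.05969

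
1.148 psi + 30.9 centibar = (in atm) 0.3831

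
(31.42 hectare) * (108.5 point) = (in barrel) 7.564e+04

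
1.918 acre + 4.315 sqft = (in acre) 1.918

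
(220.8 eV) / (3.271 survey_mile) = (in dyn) 6.72e-16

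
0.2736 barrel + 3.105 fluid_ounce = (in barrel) 0.2742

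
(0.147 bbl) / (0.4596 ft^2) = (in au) 3.659e-12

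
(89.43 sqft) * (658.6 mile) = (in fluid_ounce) 2.978e+11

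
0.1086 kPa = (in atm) 0.001072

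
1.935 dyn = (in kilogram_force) 1.973e-06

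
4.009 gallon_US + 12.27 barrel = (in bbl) 12.37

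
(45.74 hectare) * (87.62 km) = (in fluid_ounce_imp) 1.411e+15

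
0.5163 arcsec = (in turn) 3.984e-07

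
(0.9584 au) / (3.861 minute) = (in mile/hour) 1.384e+09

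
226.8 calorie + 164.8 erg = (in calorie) 226.8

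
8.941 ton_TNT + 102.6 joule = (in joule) 3.741e+10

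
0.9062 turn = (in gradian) 362.5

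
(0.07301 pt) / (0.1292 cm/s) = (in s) 0.01994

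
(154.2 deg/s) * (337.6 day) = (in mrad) 7.85e+10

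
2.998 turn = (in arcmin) 6.476e+04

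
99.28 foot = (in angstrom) 3.026e+11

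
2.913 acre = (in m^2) 1.179e+04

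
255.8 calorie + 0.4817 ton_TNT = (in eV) 1.258e+28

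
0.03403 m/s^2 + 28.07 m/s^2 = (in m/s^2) 28.1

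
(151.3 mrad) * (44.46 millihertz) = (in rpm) 0.06424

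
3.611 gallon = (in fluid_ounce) 462.2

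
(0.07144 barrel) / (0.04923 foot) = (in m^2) 0.7569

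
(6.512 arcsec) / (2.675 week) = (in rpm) 1.863e-10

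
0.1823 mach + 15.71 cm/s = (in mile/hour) 139.2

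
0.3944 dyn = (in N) 3.944e-06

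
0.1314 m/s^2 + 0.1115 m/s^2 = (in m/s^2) 0.2429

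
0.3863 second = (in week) 6.387e-07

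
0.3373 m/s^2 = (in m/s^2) 0.3373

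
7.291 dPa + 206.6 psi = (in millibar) 1.424e+04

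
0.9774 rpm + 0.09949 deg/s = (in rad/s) 0.1041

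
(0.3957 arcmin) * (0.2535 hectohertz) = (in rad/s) 0.002918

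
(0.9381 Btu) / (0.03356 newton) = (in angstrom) 2.949e+14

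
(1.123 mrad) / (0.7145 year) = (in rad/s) 4.984e-11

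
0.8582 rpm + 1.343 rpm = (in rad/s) 0.2305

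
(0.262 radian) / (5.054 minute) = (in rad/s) 0.000864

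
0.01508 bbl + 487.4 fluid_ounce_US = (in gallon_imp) 3.698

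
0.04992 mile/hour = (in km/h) 0.08034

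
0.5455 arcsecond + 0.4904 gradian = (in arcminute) 26.49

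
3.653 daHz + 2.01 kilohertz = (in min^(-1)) 1.228e+05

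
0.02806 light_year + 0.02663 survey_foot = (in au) 1775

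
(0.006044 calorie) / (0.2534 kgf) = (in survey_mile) 6.323e-06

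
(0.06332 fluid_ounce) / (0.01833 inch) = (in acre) 9.939e-07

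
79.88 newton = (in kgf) 8.145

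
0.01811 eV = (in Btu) 2.75e-24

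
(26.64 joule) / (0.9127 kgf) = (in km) 0.002976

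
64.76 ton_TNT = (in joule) 2.71e+11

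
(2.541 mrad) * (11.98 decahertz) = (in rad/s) 0.3044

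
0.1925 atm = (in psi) 2.829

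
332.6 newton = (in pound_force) 74.77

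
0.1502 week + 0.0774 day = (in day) 1.129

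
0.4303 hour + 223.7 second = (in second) 1773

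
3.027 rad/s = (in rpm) 28.91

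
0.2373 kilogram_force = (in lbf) 0.5232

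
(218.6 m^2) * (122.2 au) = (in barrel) 2.514e+16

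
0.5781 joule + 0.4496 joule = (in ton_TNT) 2.456e-10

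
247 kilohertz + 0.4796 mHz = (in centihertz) 2.47e+07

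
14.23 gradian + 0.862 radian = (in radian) 1.086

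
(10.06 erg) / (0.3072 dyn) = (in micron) 3.275e+05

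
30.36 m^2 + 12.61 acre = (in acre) 12.62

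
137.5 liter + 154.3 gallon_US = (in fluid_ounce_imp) 2.54e+04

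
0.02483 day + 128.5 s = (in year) 7.21e-05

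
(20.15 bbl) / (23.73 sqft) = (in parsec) 4.709e-17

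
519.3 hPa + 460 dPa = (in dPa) 5.198e+05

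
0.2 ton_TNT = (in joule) 8.368e+08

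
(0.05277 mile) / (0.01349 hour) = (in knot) 3.399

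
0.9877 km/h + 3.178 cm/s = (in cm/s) 30.61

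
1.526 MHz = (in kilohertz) 1526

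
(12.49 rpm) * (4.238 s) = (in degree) 317.6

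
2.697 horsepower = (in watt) 2011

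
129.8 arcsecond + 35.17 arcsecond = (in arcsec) 165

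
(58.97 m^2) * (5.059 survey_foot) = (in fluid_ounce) 3.075e+06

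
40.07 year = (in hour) 3.51e+05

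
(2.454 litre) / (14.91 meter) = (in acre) 4.067e-08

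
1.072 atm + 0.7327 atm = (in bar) 1.829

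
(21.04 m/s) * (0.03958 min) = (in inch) 1967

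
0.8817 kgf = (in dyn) 8.647e+05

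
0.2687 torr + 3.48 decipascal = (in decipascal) 361.7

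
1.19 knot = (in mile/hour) 1.369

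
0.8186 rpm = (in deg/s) 4.912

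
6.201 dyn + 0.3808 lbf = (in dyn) 1.694e+05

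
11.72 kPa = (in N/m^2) 1.172e+04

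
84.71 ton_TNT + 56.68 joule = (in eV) 2.212e+30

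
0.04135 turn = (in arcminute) 893.2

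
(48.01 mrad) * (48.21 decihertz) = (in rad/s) 0.2315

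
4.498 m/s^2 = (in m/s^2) 4.498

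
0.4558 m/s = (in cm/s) 45.58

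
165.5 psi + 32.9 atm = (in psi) 649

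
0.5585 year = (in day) 203.9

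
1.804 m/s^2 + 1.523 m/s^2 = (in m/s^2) 3.327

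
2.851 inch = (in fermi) 7.242e+13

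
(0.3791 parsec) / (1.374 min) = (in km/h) 5.108e+14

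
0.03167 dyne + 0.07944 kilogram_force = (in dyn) 7.79e+04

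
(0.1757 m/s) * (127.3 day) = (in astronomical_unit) 1.292e-05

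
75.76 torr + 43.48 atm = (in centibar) 4416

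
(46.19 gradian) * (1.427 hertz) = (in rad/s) 1.035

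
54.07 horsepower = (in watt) 4.032e+04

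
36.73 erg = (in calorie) 8.779e-07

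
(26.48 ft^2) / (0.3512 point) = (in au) 1.327e-07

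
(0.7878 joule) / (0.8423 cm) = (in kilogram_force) 9.537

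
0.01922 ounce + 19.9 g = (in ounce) 0.7212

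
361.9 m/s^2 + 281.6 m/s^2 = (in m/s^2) 643.5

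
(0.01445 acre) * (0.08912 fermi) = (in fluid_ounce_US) 1.762e-10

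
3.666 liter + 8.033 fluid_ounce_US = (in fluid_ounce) 132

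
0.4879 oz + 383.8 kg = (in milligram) 3.838e+08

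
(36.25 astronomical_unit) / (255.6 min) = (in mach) 1.038e+06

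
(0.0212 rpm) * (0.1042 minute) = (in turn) 0.002209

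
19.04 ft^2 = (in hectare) 0.0001769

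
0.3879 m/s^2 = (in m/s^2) 0.3879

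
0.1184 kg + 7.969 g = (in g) 126.4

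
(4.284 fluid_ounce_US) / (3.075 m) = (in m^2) 4.12e-05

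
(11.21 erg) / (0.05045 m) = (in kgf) 2.266e-06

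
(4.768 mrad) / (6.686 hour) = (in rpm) 1.892e-06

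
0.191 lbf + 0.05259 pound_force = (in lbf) 0.2436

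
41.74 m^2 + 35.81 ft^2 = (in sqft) 485.1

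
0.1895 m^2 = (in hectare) 1.895e-05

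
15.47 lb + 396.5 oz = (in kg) 18.26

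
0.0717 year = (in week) 3.739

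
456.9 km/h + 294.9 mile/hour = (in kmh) 931.5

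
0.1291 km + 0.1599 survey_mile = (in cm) 3.864e+04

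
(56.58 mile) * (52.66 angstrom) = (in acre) 1.185e-07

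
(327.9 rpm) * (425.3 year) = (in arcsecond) 9.499e+16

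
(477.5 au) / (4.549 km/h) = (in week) 9.347e+07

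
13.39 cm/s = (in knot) 0.2603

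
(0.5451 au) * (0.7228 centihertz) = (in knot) 1.146e+09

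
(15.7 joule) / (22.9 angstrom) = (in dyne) 6.856e+14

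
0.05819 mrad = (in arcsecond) 12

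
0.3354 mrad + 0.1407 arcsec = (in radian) 0.0003361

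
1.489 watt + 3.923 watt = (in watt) 5.412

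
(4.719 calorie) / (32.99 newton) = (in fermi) 5.985e+14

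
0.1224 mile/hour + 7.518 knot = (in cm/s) 392.2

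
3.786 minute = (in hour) 0.0631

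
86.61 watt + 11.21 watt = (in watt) 97.82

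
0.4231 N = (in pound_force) 0.09512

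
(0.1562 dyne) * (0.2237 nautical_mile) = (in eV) 4.039e+15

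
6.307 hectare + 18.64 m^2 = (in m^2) 6.309e+04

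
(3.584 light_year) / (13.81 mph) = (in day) 6.357e+10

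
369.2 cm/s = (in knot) 7.177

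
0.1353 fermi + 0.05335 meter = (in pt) 151.2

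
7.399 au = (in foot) 3.631e+12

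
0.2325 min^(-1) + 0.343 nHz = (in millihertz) 3.875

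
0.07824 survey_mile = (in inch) 4957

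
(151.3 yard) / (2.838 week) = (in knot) 0.0001567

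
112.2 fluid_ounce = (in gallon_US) 0.8766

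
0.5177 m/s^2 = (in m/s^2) 0.5177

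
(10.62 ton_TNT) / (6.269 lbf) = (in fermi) 1.593e+24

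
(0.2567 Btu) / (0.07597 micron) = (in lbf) 8.014e+08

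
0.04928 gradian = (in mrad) 0.7741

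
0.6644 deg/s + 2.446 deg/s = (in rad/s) 0.05429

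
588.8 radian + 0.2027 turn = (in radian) 590.1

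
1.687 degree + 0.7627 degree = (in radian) 0.04276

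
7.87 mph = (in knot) 6.839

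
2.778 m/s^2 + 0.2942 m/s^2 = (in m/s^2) 3.072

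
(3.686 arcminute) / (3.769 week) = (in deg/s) 2.695e-08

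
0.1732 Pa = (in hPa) 0.001732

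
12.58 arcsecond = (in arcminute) 0.2097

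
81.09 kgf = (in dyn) 7.952e+07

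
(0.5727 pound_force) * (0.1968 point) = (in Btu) 1.676e-07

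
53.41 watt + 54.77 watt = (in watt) 108.2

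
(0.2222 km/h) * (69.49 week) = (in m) 2.594e+06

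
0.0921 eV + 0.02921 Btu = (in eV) 1.924e+20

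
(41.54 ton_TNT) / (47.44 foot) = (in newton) 1.202e+10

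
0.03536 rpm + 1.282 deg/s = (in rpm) 0.249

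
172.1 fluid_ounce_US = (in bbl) 0.03201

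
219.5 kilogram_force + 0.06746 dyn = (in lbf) 483.9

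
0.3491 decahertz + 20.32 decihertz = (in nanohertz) 5.523e+09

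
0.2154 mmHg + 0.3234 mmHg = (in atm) 0.0007089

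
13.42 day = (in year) 0.03677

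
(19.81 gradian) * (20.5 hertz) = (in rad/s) 6.379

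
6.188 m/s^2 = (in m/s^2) 6.188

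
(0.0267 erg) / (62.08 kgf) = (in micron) 4.386e-06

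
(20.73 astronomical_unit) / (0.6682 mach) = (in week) 2.254e+04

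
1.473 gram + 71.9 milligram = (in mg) 1545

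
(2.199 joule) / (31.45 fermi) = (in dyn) 6.992e+18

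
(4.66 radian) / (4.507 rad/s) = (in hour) 0.0002872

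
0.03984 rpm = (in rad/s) 0.004172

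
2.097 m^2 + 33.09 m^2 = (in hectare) 0.003519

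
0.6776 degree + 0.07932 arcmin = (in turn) 0.001886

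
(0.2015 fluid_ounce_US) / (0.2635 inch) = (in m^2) 0.0008904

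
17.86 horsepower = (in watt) 1.332e+04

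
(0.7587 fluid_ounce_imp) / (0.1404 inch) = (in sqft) 0.06507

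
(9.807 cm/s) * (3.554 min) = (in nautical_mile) 0.01129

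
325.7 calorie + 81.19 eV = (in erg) 1.363e+10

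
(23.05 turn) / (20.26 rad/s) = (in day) 8.274e-05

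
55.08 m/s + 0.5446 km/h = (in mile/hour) 123.5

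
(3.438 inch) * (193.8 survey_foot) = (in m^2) 5.158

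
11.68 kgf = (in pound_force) 25.75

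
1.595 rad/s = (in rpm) 15.23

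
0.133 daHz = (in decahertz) 0.133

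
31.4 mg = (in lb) 6.923e-05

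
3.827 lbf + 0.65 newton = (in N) 17.67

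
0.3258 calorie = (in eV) 8.508e+18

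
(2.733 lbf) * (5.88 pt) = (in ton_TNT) 6.027e-12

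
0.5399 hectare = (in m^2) 5399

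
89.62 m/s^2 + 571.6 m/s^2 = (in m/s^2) 661.2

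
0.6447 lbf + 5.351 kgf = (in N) 55.34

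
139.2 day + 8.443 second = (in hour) 3341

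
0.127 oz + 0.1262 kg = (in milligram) 1.298e+05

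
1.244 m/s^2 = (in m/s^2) 1.244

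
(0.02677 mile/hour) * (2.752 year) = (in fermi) 1.039e+21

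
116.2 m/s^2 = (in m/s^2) 116.2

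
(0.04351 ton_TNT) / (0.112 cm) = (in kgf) 1.657e+10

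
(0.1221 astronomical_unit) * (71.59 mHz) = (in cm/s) 1.308e+11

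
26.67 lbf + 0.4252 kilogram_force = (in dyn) 1.228e+07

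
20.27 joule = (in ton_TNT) 4.845e-09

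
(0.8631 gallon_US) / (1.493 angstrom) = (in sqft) 2.356e+08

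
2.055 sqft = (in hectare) 1.909e-05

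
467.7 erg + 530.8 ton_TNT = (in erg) 2.221e+19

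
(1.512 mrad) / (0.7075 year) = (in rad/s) 6.777e-11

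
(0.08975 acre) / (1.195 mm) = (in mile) 188.9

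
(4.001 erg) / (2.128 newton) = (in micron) 0.188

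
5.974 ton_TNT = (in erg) 2.5e+17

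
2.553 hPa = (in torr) 1.915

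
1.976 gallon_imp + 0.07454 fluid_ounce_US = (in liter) 8.985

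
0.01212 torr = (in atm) 1.595e-05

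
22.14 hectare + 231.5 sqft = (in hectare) 22.14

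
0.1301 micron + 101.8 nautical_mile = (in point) 5.344e+08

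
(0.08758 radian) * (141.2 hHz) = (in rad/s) 1237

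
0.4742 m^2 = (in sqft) 5.104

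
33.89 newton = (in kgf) 3.456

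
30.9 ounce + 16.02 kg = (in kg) 16.9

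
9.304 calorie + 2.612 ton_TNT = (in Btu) 1.036e+07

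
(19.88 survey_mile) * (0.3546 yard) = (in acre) 2.563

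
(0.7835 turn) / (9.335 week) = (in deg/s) 4.996e-05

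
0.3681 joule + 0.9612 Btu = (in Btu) 0.9615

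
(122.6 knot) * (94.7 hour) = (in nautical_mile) 1.161e+04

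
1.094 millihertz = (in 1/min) 0.06564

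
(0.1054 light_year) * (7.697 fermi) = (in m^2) 7.675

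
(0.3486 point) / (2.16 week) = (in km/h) 3.389e-10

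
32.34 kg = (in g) 3.234e+04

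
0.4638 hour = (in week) 0.002761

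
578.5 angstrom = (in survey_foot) 1.898e-07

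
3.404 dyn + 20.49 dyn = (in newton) 0.0002389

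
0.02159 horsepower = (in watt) 16.1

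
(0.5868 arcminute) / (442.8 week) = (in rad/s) 6.374e-13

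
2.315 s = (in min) 0.03858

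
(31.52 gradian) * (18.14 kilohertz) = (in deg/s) 5.146e+05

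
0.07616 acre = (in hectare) 0.03082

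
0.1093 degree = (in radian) 0.001908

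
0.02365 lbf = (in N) 0.1052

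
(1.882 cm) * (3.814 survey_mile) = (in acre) 0.02855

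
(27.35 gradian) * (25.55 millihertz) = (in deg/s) 0.6289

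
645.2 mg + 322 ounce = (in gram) 9129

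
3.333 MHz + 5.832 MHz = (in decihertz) 9.165e+07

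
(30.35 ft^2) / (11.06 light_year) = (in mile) 1.674e-20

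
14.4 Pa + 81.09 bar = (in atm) 80.03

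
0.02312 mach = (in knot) 15.3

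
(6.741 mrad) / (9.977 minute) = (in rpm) 0.0001075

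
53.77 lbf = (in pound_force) 53.77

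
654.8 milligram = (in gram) 0.6548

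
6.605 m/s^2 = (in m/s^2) 6.605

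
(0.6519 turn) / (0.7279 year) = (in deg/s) 1.022e-05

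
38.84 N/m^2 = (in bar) 0.0003884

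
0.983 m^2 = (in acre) 0.0002429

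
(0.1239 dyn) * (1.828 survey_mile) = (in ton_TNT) 8.712e-13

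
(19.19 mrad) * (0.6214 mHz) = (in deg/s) 0.0006832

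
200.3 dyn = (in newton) 0.002003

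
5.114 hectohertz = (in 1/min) 3.068e+04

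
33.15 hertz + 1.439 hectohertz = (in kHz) 0.1771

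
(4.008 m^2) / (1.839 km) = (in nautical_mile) 1.177e-06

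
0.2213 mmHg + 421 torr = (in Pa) 5.616e+04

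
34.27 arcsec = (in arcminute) 0.5712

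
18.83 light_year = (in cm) 1.781e+19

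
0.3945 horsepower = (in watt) 294.2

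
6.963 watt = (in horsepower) 0.009338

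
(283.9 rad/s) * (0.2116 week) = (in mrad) 3.633e+10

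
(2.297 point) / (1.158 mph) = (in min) 2.609e-05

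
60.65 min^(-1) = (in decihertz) 10.11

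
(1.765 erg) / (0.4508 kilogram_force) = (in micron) 0.03992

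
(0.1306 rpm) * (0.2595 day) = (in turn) 48.8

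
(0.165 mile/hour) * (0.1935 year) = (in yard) 4.922e+05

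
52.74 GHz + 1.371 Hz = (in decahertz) 5.274e+09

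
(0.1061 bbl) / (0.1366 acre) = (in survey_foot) 0.0001001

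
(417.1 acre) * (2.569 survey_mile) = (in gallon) 1.844e+12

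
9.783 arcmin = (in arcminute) 9.783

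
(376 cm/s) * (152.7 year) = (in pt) 5.133e+13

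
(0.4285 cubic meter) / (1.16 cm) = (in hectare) 0.003694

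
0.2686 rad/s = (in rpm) 2.565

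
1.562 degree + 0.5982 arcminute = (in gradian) 1.747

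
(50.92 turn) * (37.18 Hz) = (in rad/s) 1.19e+04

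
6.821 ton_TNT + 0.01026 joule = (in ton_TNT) 6.821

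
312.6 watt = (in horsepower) 0.4192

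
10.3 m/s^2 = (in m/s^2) 10.3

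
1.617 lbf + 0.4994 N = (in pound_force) 1.729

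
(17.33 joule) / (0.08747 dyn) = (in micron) 1.981e+13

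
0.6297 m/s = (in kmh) 2.267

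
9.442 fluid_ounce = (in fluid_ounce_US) 9.442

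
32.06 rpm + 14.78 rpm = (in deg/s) 281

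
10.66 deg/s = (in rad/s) 0.1861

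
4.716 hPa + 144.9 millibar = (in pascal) 1.496e+04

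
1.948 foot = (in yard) 0.6493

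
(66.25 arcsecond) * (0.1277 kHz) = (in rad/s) 0.04102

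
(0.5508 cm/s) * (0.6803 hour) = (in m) 13.49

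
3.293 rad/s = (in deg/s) 188.7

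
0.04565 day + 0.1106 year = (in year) 0.1107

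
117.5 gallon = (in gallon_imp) 97.84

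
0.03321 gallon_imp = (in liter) 0.151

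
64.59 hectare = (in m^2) 6.459e+05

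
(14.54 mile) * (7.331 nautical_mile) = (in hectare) 3.177e+04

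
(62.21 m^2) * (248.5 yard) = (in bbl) 8.891e+04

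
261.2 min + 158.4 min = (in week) 0.04163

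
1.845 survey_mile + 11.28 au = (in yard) 1.845e+12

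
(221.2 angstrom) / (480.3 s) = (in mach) 1.353e-13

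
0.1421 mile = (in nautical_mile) 0.1235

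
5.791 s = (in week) 9.575e-06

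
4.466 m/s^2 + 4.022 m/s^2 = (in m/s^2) 8.488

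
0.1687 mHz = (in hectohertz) 1.687e-06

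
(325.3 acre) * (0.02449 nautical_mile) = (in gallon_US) 1.577e+10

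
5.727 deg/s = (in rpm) 0.9545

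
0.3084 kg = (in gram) 308.4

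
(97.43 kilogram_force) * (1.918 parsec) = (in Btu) 5.36e+16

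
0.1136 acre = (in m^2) 459.7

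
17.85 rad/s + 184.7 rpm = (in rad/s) 37.19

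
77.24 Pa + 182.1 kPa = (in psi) 26.42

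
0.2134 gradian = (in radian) 0.003352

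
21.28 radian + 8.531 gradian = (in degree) 1227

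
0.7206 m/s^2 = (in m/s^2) 0.7206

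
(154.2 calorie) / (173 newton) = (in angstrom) 3.729e+10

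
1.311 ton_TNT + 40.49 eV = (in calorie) 1.311e+09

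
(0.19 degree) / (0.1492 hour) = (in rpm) 5.896e-05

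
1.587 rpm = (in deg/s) 9.522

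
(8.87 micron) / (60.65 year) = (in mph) 1.037e-14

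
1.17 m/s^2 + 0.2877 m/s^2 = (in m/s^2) 1.458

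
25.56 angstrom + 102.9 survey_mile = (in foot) 5.433e+05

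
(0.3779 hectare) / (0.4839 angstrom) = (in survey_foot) 2.562e+14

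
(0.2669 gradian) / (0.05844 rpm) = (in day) 7.929e-06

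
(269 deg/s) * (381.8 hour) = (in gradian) 4.108e+08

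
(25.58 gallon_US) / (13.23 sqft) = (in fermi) 7.878e+13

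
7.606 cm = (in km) 7.606e-05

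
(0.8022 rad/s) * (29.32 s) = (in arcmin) 8.086e+04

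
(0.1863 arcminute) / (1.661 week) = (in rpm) 5.151e-10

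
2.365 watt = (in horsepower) 0.003172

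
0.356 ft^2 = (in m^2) 0.03307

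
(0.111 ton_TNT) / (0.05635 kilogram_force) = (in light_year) 8.883e-08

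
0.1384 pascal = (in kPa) 0.0001384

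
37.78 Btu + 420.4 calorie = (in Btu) 39.45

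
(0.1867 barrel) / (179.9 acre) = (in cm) 4.077e-06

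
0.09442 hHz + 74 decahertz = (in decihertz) 7494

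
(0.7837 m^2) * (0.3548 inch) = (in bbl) 0.04442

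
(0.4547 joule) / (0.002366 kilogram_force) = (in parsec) 6.351e-16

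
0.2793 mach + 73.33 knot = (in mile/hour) 297.1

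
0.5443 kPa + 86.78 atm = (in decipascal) 8.794e+07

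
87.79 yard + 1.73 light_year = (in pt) 4.639e+19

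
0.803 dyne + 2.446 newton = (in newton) 2.446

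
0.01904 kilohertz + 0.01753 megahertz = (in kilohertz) 17.55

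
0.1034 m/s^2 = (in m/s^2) 0.1034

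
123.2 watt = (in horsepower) 0.1652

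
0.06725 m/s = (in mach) 0.0001975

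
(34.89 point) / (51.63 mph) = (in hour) 1.481e-07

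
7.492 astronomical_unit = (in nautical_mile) 6.052e+08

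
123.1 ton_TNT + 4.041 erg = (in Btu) 4.882e+08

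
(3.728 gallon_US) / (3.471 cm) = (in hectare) 4.066e-05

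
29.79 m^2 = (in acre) 0.007361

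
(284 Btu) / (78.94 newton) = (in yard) 4151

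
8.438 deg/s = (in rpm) 1.406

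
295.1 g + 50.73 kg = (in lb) 112.5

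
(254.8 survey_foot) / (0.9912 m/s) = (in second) 78.35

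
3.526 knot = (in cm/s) 181.4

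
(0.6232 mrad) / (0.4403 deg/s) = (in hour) 2.253e-05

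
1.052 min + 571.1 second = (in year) 2.011e-05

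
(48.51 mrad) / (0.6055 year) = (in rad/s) 2.54e-09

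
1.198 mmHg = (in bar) 0.001597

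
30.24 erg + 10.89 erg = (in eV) 2.567e+13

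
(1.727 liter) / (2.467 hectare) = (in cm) 7e-06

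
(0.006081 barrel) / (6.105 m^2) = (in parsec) 5.132e-21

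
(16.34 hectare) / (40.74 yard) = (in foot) 1.439e+04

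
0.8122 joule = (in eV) 5.069e+18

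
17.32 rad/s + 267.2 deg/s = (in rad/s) 21.98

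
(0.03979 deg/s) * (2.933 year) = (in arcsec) 1.325e+10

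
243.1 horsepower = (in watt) 1.813e+05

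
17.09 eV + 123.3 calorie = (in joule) 515.9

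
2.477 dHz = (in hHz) 0.002477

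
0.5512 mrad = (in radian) 0.0005512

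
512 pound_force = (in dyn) 2.277e+08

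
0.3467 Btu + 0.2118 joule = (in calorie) 87.48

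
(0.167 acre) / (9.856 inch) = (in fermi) 2.7e+18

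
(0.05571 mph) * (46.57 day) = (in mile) 62.27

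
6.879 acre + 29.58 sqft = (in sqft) 2.997e+05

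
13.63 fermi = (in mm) 1.363e-11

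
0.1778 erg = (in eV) 1.11e+11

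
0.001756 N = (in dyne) 175.6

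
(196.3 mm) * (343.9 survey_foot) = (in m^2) 20.58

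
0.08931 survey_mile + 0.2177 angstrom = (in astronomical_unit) 9.608e-10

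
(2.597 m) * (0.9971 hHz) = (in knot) 503.4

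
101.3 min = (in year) 0.0001927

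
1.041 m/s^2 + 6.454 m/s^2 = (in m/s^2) 7.495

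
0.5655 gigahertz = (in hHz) 5.655e+06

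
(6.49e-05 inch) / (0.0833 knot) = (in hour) 1.069e-08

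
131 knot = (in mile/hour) 150.8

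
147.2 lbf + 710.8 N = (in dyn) 1.366e+08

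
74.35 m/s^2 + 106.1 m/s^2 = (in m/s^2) 180.4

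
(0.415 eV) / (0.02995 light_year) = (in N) 2.347e-34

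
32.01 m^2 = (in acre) 0.00791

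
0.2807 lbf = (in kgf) 0.1273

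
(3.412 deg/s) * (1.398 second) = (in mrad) 83.25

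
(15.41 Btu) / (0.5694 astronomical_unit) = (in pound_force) 4.291e-08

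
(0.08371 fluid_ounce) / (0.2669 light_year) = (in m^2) 9.804e-22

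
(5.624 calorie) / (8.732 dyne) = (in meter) 2.695e+05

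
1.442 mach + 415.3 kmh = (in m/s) 606.4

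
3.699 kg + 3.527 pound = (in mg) 5.299e+06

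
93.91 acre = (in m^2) 3.8e+05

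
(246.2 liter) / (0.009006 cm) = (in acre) 0.6755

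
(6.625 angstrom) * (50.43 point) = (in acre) 2.912e-15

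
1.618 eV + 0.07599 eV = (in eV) 1.694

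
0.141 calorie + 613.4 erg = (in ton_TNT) 1.41e-10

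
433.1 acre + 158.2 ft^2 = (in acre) 433.1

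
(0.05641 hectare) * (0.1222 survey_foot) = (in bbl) 132.2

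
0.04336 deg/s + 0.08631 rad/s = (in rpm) 0.8314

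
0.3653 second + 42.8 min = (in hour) 0.7134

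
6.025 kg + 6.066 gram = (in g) 6031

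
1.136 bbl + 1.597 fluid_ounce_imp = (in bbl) 1.136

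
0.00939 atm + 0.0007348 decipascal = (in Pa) 951.4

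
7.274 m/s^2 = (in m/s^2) 7.274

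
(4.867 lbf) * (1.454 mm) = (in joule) 0.03148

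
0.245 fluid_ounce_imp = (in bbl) 4.378e-05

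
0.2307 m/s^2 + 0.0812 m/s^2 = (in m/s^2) 0.3119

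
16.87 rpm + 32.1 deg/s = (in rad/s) 2.327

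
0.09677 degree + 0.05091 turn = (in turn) 0.05118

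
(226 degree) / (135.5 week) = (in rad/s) 4.813e-08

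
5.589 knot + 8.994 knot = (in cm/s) 750.2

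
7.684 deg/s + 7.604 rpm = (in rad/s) 0.9304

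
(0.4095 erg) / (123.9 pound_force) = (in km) 7.43e-14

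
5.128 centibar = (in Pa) 5128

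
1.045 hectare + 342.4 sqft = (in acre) 2.59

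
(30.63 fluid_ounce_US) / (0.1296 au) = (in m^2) 4.672e-14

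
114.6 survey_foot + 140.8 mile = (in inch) 8.922e+06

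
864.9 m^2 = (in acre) 0.2137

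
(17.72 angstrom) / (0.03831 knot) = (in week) 1.487e-13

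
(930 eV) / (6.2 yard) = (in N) 2.628e-17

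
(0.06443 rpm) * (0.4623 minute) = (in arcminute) 643.4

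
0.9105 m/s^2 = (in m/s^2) 0.9105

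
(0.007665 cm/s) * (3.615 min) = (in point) 47.13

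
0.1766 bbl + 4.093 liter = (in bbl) 0.2023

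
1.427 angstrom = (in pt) 4.045e-07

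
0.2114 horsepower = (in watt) 157.6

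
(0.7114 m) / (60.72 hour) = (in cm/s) 0.0003254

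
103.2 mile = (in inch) 6.539e+06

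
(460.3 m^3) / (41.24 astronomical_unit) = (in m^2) 7.461e-11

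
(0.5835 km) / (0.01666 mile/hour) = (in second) 7.835e+04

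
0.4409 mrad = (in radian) 0.0004409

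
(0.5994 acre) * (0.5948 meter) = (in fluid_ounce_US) 4.879e+07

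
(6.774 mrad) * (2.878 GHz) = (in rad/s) 1.95e+07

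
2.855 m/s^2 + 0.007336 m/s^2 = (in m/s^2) 2.862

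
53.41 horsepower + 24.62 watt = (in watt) 3.985e+04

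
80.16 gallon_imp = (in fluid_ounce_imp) 1.283e+04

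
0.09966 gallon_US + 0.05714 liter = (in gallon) 0.1148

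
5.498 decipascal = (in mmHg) 0.004124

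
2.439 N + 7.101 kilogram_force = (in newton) 72.08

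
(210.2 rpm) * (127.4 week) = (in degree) 9.718e+10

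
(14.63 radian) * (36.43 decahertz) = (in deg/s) 3.054e+05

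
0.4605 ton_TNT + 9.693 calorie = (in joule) 1.927e+09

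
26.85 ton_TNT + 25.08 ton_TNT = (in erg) 2.173e+18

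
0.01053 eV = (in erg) 1.687e-14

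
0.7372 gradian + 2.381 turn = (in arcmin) 5.147e+04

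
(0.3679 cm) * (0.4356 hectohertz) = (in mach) 0.0004707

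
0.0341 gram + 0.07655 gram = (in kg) 0.0001107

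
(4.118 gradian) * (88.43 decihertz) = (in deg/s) 32.77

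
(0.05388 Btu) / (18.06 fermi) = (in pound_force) 7.076e+14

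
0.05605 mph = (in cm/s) 2.506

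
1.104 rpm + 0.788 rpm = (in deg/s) 11.35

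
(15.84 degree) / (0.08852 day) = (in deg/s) 0.002071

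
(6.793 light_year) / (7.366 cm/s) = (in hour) 2.424e+14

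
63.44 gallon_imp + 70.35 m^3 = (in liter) 7.064e+04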